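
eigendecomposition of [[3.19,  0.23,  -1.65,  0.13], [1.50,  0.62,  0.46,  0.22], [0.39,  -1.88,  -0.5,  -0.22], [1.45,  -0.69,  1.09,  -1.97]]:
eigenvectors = [[(0.88+0j), -0.24-0.14j, (-0.24+0.14j), -0.01+0.00j], [0.44+0.00j, 0.12+0.46j, 0.12-0.46j, -0.09+0.00j], [-0.13+0.00j, (-0.64+0j), (-0.64-0j), 0.04+0.00j], [(0.15+0j), (-0.52+0.14j), (-0.52-0.14j), (1+0j)]]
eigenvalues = [(3.57+0j), (-0.17+1.47j), (-0.17-1.47j), (-1.88+0j)]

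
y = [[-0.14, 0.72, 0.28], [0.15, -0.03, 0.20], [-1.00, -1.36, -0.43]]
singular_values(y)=[1.84, 0.54, 0.2]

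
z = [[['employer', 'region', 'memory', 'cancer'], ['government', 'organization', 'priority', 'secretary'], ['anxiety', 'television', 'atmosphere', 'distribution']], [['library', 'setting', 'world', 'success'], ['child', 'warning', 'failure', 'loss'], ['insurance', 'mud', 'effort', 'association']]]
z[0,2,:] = ['anxiety', 'television', 'atmosphere', 'distribution']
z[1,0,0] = 'library'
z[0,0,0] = 'employer'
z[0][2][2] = 'atmosphere'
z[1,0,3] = 'success'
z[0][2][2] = 'atmosphere'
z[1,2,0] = 'insurance'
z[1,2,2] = 'effort'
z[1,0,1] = 'setting'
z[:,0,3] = ['cancer', 'success']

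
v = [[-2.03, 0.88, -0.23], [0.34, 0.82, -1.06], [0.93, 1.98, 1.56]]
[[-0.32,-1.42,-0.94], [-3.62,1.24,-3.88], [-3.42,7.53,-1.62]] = v@ [[-0.99, 1.55, -0.63], [-2.30, 2.24, -2.02], [1.32, 1.06, 1.9]]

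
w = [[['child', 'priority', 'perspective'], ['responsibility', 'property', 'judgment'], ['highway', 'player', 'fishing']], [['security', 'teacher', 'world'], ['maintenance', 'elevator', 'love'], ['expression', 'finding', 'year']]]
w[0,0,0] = 'child'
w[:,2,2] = ['fishing', 'year']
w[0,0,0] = 'child'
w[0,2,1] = 'player'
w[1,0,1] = 'teacher'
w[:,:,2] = [['perspective', 'judgment', 'fishing'], ['world', 'love', 'year']]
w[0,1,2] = 'judgment'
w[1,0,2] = 'world'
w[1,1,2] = 'love'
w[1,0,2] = 'world'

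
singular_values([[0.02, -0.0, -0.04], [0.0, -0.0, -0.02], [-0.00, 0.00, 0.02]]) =[0.05, 0.01, 0.0]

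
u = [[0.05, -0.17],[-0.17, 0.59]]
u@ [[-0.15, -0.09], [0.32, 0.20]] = [[-0.06, -0.04], [0.21, 0.13]]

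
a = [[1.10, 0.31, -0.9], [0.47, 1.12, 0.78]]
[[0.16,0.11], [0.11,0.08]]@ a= [[0.23, 0.17, -0.06], [0.16, 0.12, -0.04]]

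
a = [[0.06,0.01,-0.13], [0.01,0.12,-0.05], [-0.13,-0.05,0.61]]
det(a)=0.002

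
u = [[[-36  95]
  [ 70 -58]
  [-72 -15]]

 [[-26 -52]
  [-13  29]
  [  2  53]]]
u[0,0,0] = -36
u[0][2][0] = -72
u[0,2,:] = [-72, -15]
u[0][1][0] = 70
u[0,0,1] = 95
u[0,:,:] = [[-36, 95], [70, -58], [-72, -15]]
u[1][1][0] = -13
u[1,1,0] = -13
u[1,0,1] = -52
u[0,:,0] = [-36, 70, -72]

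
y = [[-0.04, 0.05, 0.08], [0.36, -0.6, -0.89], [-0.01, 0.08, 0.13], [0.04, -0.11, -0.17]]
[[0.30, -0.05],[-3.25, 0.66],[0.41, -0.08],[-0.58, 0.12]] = y@[[-1.22, -0.11], [1.08, -2.87], [2.43, 1.15]]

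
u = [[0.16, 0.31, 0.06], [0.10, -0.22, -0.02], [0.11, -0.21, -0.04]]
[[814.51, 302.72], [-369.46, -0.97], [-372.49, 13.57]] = u @ [[816.40, 1001.13], [1912.60, 459.17], [1516.32, 3.24]]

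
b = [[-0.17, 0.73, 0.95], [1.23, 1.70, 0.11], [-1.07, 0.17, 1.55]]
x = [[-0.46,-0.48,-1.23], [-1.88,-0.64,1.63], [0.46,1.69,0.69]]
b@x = [[-0.86, 1.22, 2.05], [-3.71, -1.49, 1.33], [0.89, 3.02, 2.66]]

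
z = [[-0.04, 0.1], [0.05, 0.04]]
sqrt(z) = [[(0.07+0.21j), (0.18-0.18j)],[0.09-0.09j, (0.21+0.07j)]]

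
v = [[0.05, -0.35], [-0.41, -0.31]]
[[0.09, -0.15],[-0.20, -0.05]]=v @ [[0.62,-0.18], [-0.18,0.40]]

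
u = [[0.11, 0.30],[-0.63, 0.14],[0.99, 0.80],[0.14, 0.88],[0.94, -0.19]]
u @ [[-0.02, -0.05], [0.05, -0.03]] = [[0.01,  -0.01], [0.02,  0.03], [0.02,  -0.07], [0.04,  -0.03], [-0.03,  -0.04]]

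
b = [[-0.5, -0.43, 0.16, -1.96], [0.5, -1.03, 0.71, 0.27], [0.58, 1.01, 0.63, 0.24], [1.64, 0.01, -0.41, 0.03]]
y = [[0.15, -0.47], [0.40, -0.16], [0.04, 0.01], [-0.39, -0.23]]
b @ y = [[0.52,0.76], [-0.41,-0.13], [0.42,-0.48], [0.22,-0.78]]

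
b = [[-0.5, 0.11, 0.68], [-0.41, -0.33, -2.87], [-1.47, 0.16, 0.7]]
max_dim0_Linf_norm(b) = 2.87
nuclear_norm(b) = 4.66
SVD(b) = [[-0.23, -0.3, -0.93], [0.94, -0.31, -0.13], [-0.25, -0.90, 0.35]] @ diag([3.0554597626334203, 1.6059463132943343, 0.0014414383301878148]) @ [[0.03,-0.12,-0.99], [1.0,-0.05,0.04], [-0.05,-0.99,0.12]]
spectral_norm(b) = 3.06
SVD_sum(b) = [[-0.02,0.09,0.70], [0.09,-0.35,-2.85], [-0.02,0.09,0.75]] + [[-0.48,  0.02,  -0.02], [-0.5,  0.02,  -0.02], [-1.45,  0.07,  -0.05]] + [[0.0,0.0,-0.00], [0.0,0.0,-0.0], [-0.0,-0.00,0.0]]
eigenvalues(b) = [(-0.07+1.04j), (-0.07-1.04j), (0.01+0j)]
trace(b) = -0.13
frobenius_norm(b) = 3.45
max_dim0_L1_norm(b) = 4.25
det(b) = 0.01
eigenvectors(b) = [[-0.16-0.12j, (-0.16+0.12j), -0.05+0.00j], [0.92+0.00j, (0.92-0j), -0.99+0.00j], [(-0.06-0.32j), (-0.06+0.32j), 0.12+0.00j]]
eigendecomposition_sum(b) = [[(-0.25+0.4j), 0.05-0.01j, 0.34+0.06j], [-0.22-2.17j, (-0.17+0.2j), -1.43+0.74j], [(-0.73+0.22j), (0.08+0.04j), 0.35+0.44j]] + [[-0.25-0.40j,  (0.05+0.01j),  (0.34-0.06j)], [-0.22+2.17j,  (-0.17-0.2j),  -1.43-0.74j], [-0.73-0.22j,  0.08-0.04j,  (0.35-0.44j)]] + [[-0j, 0.00+0.00j, (-0-0j)], [0.03-0.00j, 0.00+0.00j, (-0.01-0j)], [-0.00+0.00j, (-0-0j), 0j]]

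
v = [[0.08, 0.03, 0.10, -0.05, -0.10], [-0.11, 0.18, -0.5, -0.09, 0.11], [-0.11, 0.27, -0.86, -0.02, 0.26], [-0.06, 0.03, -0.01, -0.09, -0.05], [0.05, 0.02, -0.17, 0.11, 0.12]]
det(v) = -0.00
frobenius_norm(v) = 1.14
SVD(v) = [[-0.11,  0.31,  0.95,  -0.01,  0.01],[0.50,  0.4,  -0.07,  0.77,  -0.02],[0.85,  -0.07,  0.12,  -0.50,  -0.12],[0.01,  0.53,  -0.18,  -0.28,  0.78],[0.16,  -0.68,  0.23,  0.29,  0.61]] @ diag([1.116203493728406, 0.22925919049642673, 0.11005911408054501, 0.003989137930330581, 0.0010307025765061515]) @ [[-0.13,0.29,-0.91,-0.04,0.27],[-0.34,0.28,0.02,-0.75,-0.5],[0.84,0.43,-0.08,-0.01,-0.32],[0.28,0.01,0.2,-0.59,0.73],[-0.28,0.81,0.35,0.29,0.23]]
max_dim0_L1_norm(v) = 1.64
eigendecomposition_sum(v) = [[(0.01+0j), (-0.04-0j), (0.12+0j), (0.01+0j), -0.03+0.00j], [(-0.06-0j), 0.16+0.00j, -0.49-0.00j, -0.02-0.00j, 0.13-0.00j], [(-0.11-0j), 0.29+0.00j, (-0.86-0j), (-0.04-0j), 0.24-0.00j], [0.00+0.00j, -0.00-0.00j, 0.01+0.00j, 0.00+0.00j, -0.00+0.00j], [-0.02-0.00j, 0.06+0.00j, -0.19-0.00j, -0.01-0.00j, (0.05-0j)]] + [[0.03+0.02j, 0.03-0.05j, (-0.01+0.02j), -0.02+0.09j, (-0.03+0.06j)], [(-0.02+0.01j), (0.01+0.04j), -0.00-0.01j, (-0.03-0.05j), (-0.01-0.04j)], [-0.00-0.01j, (-0.01+0j), -0j, 0.02-0.01j, 0.01-0.00j], [(-0.03+0.02j), (0.03+0.04j), -0.01-0.01j, (-0.06-0.05j), -0.03-0.05j], [(0.04-0.02j), -0.03-0.05j, (0.01+0.01j), 0.08+0.06j, (0.05+0.06j)]] + [[(0.03-0.02j), 0.03+0.05j, (-0.01-0.02j), -0.02-0.09j, (-0.03-0.06j)], [-0.02-0.01j, 0.01-0.04j, -0.00+0.01j, (-0.03+0.05j), (-0.01+0.04j)], [-0.00+0.01j, (-0.01-0j), 0.00+0.00j, (0.02+0.01j), 0.01+0.00j], [(-0.03-0.02j), 0.03-0.04j, (-0.01+0.01j), (-0.06+0.05j), (-0.03+0.05j)], [0.04+0.02j, (-0.03+0.05j), 0.01-0.01j, 0.08-0.06j, 0.05-0.06j]] + [[0.00+0.00j, (0.01-0j), -0.00+0.00j, (-0.02+0j), (-0.01+0j)], [0.00+0.00j, -0j, (-0+0j), (-0.01+0j), (-0+0j)], [0.00+0.00j, 0.01-0.00j, (-0+0j), -0.02+0.00j, -0.01+0.00j], [(-0-0j), (-0.02+0j), 0.01-0.00j, 0.04-0.00j, (0.02-0j)], [0j, (0.03-0j), -0.01+0.00j, -0.06+0.00j, (-0.03+0j)]] + [[(-0+0j),-0j,0.00+0.00j,(-0+0j),(-0+0j)], [-0j,-0.00+0.00j,-0.00-0.00j,(0.01-0j),(0.01-0j)], [0.00-0.00j,-0.00+0.00j,-0.00-0.00j,0.01-0.00j,-0j], [-0.00+0.00j,0.00-0.00j,0j,(-0+0j),-0.00+0.00j], [0.00-0.00j,-0.00+0.00j,(-0-0j),0.01-0.00j,(0.01-0j)]]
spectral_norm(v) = 1.12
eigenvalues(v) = [(-0.64+0j), (0.02+0.06j), (0.02-0.06j), (0.01+0j), 0j]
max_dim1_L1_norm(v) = 1.52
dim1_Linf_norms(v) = [0.1, 0.5, 0.86, 0.09, 0.17]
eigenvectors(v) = [[0.11+0.00j, 0.23+0.47j, (0.23-0.47j), (-0.31+0j), -0.12+0.00j], [(-0.48+0j), (-0.33-0.12j), -0.33+0.12j, -0.12+0.00j, 0.72+0.00j], [-0.85+0.00j, (0.05-0.1j), 0.05+0.10j, (-0.23+0j), (0.41+0j)], [0.01+0.00j, -0.48-0.02j, (-0.48+0.02j), (0.53+0j), -0.03+0.00j], [(-0.19+0j), (0.6+0j), 0.60-0.00j, -0.74+0.00j, 0.55+0.00j]]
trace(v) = -0.57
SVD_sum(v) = [[0.02, -0.03, 0.11, 0.00, -0.03],[-0.07, 0.16, -0.5, -0.02, 0.15],[-0.13, 0.27, -0.86, -0.03, 0.26],[-0.00, 0.00, -0.01, -0.00, 0.00],[-0.02, 0.05, -0.17, -0.01, 0.05]] + [[-0.02,0.02,0.00,-0.05,-0.03], [-0.03,0.03,0.0,-0.07,-0.05], [0.01,-0.00,-0.00,0.01,0.01], [-0.04,0.03,0.00,-0.09,-0.06], [0.05,-0.04,-0.0,0.12,0.08]] + [[0.09, 0.04, -0.01, -0.00, -0.03], [-0.01, -0.0, 0.0, 0.0, 0.0], [0.01, 0.01, -0.0, -0.0, -0.00], [-0.02, -0.01, 0.0, 0.00, 0.01], [0.02, 0.01, -0.00, -0.00, -0.01]] + [[-0.0, -0.0, -0.00, 0.00, -0.00], [0.00, 0.00, 0.00, -0.0, 0.0], [-0.0, -0.0, -0.00, 0.0, -0.00], [-0.00, -0.00, -0.0, 0.00, -0.00], [0.00, 0.0, 0.00, -0.00, 0.00]] + [[-0.00, 0.00, 0.0, 0.0, 0.00],[0.0, -0.00, -0.0, -0.0, -0.00],[0.00, -0.00, -0.00, -0.00, -0.00],[-0.0, 0.00, 0.0, 0.00, 0.00],[-0.00, 0.00, 0.0, 0.00, 0.00]]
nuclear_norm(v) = 1.46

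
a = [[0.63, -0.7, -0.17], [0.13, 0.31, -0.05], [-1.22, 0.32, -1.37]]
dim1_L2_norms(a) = [0.96, 0.34, 1.86]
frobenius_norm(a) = 2.12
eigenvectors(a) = [[(0.09+0j), -0.80+0.00j, -0.80-0.00j], [0.02+0.00j, (-0.24+0.3j), (-0.24-0.3j)], [(1+0j), 0.47-0.01j, (0.47+0.01j)]]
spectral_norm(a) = 1.92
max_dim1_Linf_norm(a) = 1.37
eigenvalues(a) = [(-1.47+0j), (0.52+0.26j), (0.52-0.26j)]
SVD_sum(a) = [[0.36, -0.13, 0.34], [-0.02, 0.01, -0.02], [-1.29, 0.48, -1.23]] + [[0.24, -0.6, -0.48], [-0.05, 0.12, 0.10], [0.07, -0.17, -0.13]] + [[0.04, 0.03, -0.03], [0.19, 0.18, -0.13], [0.01, 0.01, -0.01]]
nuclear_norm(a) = 3.07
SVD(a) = [[-0.27, -0.95, -0.19], [0.01, 0.19, -0.98], [0.96, -0.26, -0.04]] @ diag([1.9176140247328795, 0.8544199689380984, 0.30285800109554467]) @ [[-0.7, 0.26, -0.67], [-0.29, 0.75, 0.6], [-0.65, -0.61, 0.45]]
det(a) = -0.50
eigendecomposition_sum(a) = [[(-0.07-0j), (-0.01+0j), -0.12+0.00j], [(-0.02-0j), -0.00+0.00j, (-0.03+0j)], [-0.81-0.00j, -0.07+0.00j, -1.40+0.00j]] + [[0.35-0.08j, -0.35+0.70j, (-0.02-0.01j)], [0.07-0.16j, 0.16+0.34j, -0.01+0.01j], [-0.21+0.06j, 0.19-0.42j, (0.01+0j)]] + [[0.35+0.08j, -0.35-0.70j, (-0.02+0.01j)], [0.07+0.16j, (0.16-0.34j), -0.01-0.01j], [-0.21-0.06j, 0.19+0.42j, (0.01-0j)]]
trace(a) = -0.43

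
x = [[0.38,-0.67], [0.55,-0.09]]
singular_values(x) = [0.87, 0.38]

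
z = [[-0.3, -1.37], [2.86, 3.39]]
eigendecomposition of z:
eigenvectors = [[(0.53-0.21j), (0.53+0.21j)], [(-0.82+0j), -0.82-0.00j]]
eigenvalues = [(1.54+0.72j), (1.54-0.72j)]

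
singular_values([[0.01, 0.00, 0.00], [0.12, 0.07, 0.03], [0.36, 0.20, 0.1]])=[0.45, 0.01, 0.0]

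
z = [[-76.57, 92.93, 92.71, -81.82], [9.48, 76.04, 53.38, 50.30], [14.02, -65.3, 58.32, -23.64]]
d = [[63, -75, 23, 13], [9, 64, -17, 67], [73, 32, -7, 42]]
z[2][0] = 14.02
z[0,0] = -76.57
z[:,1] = [92.93, 76.04, -65.3]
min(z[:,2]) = 53.38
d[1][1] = 64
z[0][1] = 92.93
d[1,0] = 9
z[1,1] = 76.04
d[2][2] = -7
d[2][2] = -7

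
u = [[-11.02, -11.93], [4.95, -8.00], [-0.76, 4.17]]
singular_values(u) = [16.79, 9.4]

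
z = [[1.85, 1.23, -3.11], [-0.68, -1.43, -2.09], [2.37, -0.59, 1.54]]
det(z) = -22.948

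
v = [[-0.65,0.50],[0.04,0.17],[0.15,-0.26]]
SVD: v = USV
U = [[-0.94, 0.26],[-0.09, -0.82],[0.33, 0.52]]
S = [0.87, 0.19]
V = [[0.75, -0.66], [-0.66, -0.75]]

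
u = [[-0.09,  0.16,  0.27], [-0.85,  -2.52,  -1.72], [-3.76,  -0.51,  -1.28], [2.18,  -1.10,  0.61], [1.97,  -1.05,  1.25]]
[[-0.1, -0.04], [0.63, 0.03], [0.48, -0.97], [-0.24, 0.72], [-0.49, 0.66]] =u @ [[0.0, 0.27], [0.01, -0.11], [-0.38, 0.01]]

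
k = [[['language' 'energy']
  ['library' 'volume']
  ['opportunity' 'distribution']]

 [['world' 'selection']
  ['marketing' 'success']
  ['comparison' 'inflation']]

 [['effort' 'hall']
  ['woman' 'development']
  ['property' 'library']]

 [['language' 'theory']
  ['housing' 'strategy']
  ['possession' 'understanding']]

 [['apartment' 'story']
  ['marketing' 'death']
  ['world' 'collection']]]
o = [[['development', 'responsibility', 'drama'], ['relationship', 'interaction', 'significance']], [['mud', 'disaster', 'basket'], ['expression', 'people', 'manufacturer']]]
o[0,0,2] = 'drama'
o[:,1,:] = [['relationship', 'interaction', 'significance'], ['expression', 'people', 'manufacturer']]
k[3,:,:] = [['language', 'theory'], ['housing', 'strategy'], ['possession', 'understanding']]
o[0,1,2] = 'significance'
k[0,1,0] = 'library'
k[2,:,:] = [['effort', 'hall'], ['woman', 'development'], ['property', 'library']]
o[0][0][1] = 'responsibility'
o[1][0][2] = 'basket'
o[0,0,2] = 'drama'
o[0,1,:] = ['relationship', 'interaction', 'significance']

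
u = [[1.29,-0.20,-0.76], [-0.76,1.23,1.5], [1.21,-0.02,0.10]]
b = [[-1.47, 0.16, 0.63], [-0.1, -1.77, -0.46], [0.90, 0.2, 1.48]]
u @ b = [[-2.56, 0.41, -0.22], [2.34, -2.00, 1.18], [-1.69, 0.25, 0.92]]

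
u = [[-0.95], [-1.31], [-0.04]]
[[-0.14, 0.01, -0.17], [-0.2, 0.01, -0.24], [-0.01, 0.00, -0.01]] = u@ [[0.15, -0.01, 0.18]]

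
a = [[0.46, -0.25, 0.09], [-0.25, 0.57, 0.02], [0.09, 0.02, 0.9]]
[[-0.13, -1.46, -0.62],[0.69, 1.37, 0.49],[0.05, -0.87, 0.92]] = a@[[0.51, -2.24, -1.47], [1.43, 1.45, 0.18], [-0.03, -0.77, 1.17]]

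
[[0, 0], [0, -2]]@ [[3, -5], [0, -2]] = [[0, 0], [0, 4]]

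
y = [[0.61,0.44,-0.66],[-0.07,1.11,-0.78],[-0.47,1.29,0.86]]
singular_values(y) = [1.78, 1.46, 0.42]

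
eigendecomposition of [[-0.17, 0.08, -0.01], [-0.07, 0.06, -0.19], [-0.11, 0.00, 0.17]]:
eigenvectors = [[0.71,-0.49,-0.18], [0.65,-0.83,-0.76], [0.29,-0.26,0.63]]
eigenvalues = [-0.1, -0.04, 0.2]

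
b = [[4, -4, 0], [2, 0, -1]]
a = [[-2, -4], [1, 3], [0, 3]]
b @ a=[[-12, -28], [-4, -11]]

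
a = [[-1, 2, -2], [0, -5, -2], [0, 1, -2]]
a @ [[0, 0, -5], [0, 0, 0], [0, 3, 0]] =[[0, -6, 5], [0, -6, 0], [0, -6, 0]]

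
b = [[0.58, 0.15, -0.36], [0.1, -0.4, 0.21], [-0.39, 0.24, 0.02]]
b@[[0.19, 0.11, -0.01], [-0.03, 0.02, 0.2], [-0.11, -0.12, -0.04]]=[[0.15, 0.11, 0.04], [0.01, -0.02, -0.09], [-0.08, -0.04, 0.05]]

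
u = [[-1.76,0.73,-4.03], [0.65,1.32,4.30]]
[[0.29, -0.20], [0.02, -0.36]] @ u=[[-0.64, -0.05, -2.03], [-0.27, -0.46, -1.63]]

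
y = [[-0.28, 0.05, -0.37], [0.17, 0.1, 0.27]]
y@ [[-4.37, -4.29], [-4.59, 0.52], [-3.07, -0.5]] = [[2.13, 1.41], [-2.03, -0.81]]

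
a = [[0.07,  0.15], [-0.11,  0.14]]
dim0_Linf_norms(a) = [0.11, 0.15]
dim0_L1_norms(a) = [0.18, 0.29]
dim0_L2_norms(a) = [0.13, 0.21]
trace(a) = 0.21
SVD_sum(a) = [[-0.02, 0.13],[-0.03, 0.16]] + [[0.09, 0.02], [-0.08, -0.02]]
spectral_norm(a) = 0.21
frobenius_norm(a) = 0.24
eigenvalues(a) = [(0.11+0.12j), (0.11-0.12j)]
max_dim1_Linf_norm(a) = 0.15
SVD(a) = [[0.65, 0.76], [0.76, -0.65]] @ diag([0.2074190384121768, 0.1267964609291913]) @ [[-0.19, 0.98], [0.98, 0.19]]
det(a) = 0.03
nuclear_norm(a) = 0.33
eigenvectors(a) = [[0.76+0.00j, (0.76-0j)], [0.18+0.63j, (0.18-0.63j)]]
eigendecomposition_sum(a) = [[0.03+0.08j, 0.07-0.06j], [(-0.06+0.05j), 0.07+0.05j]] + [[(0.04-0.08j),  (0.07+0.06j)], [-0.06-0.05j,  0.07-0.05j]]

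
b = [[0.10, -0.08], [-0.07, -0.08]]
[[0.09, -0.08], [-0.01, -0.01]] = b@[[0.6, -0.40],  [-0.40, 0.47]]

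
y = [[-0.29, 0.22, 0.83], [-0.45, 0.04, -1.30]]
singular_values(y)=[1.56, 0.53]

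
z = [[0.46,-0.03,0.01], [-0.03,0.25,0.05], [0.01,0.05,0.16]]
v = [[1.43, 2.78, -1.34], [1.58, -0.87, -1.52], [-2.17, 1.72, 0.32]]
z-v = [[-0.97, -2.81, 1.35], [-1.61, 1.12, 1.57], [2.18, -1.67, -0.16]]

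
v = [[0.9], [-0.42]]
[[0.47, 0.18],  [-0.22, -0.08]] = v @ [[0.52, 0.20]]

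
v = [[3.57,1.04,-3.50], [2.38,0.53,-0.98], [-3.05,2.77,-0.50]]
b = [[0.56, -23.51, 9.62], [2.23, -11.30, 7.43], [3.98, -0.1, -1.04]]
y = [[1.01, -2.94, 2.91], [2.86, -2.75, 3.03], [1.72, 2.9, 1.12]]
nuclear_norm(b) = 35.57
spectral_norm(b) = 28.73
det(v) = -15.64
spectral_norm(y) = 6.46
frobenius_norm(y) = 7.46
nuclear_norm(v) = 10.42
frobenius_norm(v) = 7.09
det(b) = -312.25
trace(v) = 3.60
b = v @ y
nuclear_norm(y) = 10.95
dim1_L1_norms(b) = [33.69, 20.96, 5.12]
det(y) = 20.01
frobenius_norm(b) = 29.16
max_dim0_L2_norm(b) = 26.08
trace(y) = -0.62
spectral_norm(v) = 5.97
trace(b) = -11.78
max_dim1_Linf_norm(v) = 3.57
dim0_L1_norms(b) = [6.77, 34.91, 18.09]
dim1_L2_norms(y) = [4.26, 4.99, 3.55]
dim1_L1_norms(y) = [6.86, 8.64, 5.74]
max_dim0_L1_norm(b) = 34.91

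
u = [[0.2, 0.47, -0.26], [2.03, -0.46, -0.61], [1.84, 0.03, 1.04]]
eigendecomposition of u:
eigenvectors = [[-0.28+0.00j,0.02-0.32j,(0.02+0.32j)], [(0.94+0j),0.10-0.50j,0.10+0.50j], [0.21+0.00j,-0.80+0.00j,(-0.8-0j)]]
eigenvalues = [(-1.2+0j), (0.99+0.75j), (0.99-0.75j)]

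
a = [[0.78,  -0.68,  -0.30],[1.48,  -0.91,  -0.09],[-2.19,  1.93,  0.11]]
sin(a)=[[0.79, -0.66, -0.29], [1.43, -0.84, -0.09], [-2.12, 1.87, 0.14]]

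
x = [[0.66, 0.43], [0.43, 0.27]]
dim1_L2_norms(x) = [0.79, 0.51]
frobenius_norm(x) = 0.94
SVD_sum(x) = [[0.66, 0.43], [0.43, 0.28]] + [[-0.00, 0.00], [0.0, -0.01]]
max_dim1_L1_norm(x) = 1.09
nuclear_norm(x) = 0.94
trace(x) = 0.93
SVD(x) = [[-0.84, -0.54],[-0.54, 0.84]] @ diag([0.937149340781071, 0.007149340781071053]) @ [[-0.84,-0.54], [0.54,-0.84]]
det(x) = -0.01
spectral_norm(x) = 0.94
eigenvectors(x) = [[0.84, -0.54], [0.54, 0.84]]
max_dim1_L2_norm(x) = 0.79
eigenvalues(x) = [0.94, -0.01]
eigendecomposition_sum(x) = [[0.66, 0.43], [0.43, 0.28]] + [[-0.0,0.0], [0.00,-0.01]]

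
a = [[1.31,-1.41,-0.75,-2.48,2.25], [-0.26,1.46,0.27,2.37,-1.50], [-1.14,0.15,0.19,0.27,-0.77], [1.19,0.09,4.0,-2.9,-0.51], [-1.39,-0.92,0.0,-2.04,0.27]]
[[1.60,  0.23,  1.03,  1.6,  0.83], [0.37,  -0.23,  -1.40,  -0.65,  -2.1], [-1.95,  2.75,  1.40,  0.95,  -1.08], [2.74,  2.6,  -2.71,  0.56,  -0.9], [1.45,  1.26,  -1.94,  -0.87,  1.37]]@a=[[1.61, -2.39, 5.46, -9.48, 1.87], [4.29, 0.81, -3.21, 4.33, 2.02], [-2.23, 8.05, 6.27, 11.18, -10.37], [7.92, 0.4, 0.37, -1.15, 3.82], [0.84, -1.83, -4.60, -1.41, 3.68]]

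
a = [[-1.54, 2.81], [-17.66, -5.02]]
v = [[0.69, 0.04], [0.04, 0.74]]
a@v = [[-0.95,2.02], [-12.39,-4.42]]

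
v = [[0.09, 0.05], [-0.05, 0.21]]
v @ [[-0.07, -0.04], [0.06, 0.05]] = [[-0.00, -0.00], [0.02, 0.01]]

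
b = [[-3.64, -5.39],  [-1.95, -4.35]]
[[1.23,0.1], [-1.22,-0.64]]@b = [[-4.67,-7.06], [5.69,9.36]]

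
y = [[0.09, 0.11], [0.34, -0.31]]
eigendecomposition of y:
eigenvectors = [[0.82, -0.22], [0.58, 0.97]]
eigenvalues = [0.17, -0.39]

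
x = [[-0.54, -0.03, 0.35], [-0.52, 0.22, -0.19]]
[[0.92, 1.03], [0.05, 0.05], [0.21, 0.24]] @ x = [[-1.03,0.20,0.13], [-0.05,0.01,0.01], [-0.24,0.05,0.03]]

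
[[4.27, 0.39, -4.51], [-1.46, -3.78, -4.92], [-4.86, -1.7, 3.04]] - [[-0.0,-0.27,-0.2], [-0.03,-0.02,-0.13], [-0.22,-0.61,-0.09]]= [[4.27, 0.66, -4.31],  [-1.43, -3.76, -4.79],  [-4.64, -1.09, 3.13]]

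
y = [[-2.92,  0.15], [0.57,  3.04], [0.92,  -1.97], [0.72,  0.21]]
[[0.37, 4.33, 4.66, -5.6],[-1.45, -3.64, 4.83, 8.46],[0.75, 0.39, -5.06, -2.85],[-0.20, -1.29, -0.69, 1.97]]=y@ [[-0.15, -1.53, -1.5, 2.04], [-0.45, -0.91, 1.87, 2.40]]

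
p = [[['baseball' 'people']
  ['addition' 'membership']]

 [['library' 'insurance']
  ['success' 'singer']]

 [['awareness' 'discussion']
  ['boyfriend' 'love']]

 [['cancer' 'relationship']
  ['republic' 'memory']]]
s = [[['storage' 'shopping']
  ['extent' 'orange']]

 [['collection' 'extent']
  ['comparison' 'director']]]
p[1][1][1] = 'singer'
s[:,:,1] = [['shopping', 'orange'], ['extent', 'director']]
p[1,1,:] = ['success', 'singer']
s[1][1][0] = 'comparison'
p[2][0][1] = 'discussion'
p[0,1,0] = 'addition'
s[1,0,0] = 'collection'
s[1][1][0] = 'comparison'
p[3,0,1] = 'relationship'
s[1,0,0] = 'collection'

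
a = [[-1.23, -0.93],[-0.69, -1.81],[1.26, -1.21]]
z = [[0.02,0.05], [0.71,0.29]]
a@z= [[-0.68, -0.33], [-1.3, -0.56], [-0.83, -0.29]]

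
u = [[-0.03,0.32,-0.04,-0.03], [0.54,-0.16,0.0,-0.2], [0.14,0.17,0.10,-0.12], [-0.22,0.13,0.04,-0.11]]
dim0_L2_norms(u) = [0.6, 0.42, 0.11, 0.26]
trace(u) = -0.20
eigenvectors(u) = [[-0.53, 0.41, 0.17, 0.34], [0.61, 0.49, 0.23, -0.05], [-0.18, 0.77, 0.95, 0.24], [-0.56, 0.01, 0.11, 0.91]]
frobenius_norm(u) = 0.78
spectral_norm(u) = 0.65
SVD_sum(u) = [[-0.12, 0.05, -0.0, 0.03], [0.54, -0.21, 0.01, -0.14], [0.09, -0.03, 0.0, -0.02], [-0.20, 0.08, -0.00, 0.05]] + [[0.06, 0.25, 0.03, -0.11],  [0.01, 0.06, 0.01, -0.03],  [0.06, 0.21, 0.03, -0.1],  [0.03, 0.1, 0.01, -0.05]] + [[0.03, 0.03, -0.04, 0.07], [-0.01, -0.01, 0.01, -0.02], [-0.01, -0.01, 0.02, -0.03], [-0.04, -0.04, 0.06, -0.10]] + [[-0.00,-0.0,-0.03,-0.01], [-0.0,-0.00,-0.03,-0.01], [0.01,0.0,0.06,0.03], [-0.0,-0.0,-0.03,-0.01]]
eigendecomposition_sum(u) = [[-0.26, 0.26, -0.03, 0.12], [0.30, -0.30, 0.03, -0.14], [-0.09, 0.09, -0.01, 0.04], [-0.28, 0.28, -0.03, 0.13]] + [[0.25, 0.14, -0.07, -0.07],[0.31, 0.16, -0.09, -0.08],[0.48, 0.26, -0.13, -0.13],[0.01, 0.00, -0.00, -0.0]] + [[-0.05, -0.03, 0.04, 0.01], [-0.06, -0.03, 0.06, 0.01], [-0.27, -0.14, 0.23, 0.03], [-0.03, -0.02, 0.03, 0.00]] + [[0.03,-0.05,0.02,-0.09],[-0.01,0.01,-0.00,0.01],[0.02,-0.04,0.01,-0.06],[0.09,-0.14,0.05,-0.24]]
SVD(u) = [[-0.20, -0.72, 0.54, 0.4], [0.91, -0.16, -0.14, 0.36], [0.15, -0.61, -0.21, -0.75], [-0.33, -0.29, -0.81, 0.4]] @ diag([0.6526835394618042, 0.39291822089130396, 0.1655246066757481, 0.08438645384220811]) @ [[0.91, -0.35, 0.01, -0.24], [-0.23, -0.88, -0.11, 0.41], [0.33, 0.32, -0.45, 0.76], [-0.13, -0.06, -0.89, -0.44]]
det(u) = 0.00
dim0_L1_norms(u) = [0.93, 0.78, 0.18, 0.46]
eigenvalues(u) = [-0.44, 0.28, 0.15, -0.19]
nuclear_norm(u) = 1.30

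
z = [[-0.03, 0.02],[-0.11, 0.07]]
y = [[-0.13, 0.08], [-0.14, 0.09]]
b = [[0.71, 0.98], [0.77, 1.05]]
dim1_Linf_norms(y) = [0.13, 0.14]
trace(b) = 1.76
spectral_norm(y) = 0.23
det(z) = 0.00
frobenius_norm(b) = 1.78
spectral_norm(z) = 0.14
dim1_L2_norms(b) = [1.21, 1.3]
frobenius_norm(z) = 0.14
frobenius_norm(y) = 0.23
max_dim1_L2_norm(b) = 1.3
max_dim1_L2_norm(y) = 0.17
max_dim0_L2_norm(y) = 0.19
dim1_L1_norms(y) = [0.21, 0.23]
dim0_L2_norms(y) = [0.19, 0.12]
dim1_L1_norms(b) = [1.69, 1.82]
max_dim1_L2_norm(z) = 0.13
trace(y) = -0.04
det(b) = -0.01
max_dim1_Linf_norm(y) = 0.14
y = b @ z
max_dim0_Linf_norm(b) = 1.05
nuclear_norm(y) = 0.23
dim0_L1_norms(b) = [1.48, 2.03]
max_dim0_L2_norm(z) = 0.11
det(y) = -0.00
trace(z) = 0.04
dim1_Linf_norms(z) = [0.03, 0.11]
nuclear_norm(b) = 1.78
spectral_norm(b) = 1.78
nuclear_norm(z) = 0.14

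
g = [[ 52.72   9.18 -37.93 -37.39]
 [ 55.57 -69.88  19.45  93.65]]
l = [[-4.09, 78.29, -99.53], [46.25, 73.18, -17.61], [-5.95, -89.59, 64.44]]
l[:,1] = [78.29, 73.18, -89.59]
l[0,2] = -99.53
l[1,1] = 73.18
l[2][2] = 64.44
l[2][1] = -89.59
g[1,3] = 93.65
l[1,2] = -17.61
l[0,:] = [-4.09, 78.29, -99.53]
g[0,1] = 9.18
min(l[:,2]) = -99.53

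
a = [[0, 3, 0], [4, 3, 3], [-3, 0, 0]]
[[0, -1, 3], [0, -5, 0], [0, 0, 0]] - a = [[0, -4, 3], [-4, -8, -3], [3, 0, 0]]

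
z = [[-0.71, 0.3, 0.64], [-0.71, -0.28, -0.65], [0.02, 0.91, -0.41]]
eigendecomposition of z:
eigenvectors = [[-0.80+0.00j, 0.19+0.38j, 0.19-0.38j], [-0.32+0.00j, -0.67+0.00j, -0.67-0.00j], [0.51+0.00j, -0.12+0.59j, -0.12-0.59j]]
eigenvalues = [(-1+0j), (-0.2+0.98j), (-0.2-0.98j)]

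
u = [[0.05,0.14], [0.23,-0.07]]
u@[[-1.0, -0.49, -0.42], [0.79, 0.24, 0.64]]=[[0.06, 0.01, 0.07], [-0.29, -0.13, -0.14]]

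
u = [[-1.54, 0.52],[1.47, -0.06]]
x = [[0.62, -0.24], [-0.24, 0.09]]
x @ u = [[-1.31,0.34], [0.5,-0.13]]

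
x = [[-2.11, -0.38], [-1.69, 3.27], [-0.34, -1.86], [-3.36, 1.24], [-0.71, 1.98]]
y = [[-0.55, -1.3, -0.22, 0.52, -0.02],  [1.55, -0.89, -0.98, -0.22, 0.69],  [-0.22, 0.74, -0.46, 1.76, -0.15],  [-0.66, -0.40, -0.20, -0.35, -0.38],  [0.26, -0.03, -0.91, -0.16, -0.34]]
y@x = [[1.7, -3.03],[-1.18, -0.58],[-6.44, 5.24],[3.58, -1.87],[0.59, 0.62]]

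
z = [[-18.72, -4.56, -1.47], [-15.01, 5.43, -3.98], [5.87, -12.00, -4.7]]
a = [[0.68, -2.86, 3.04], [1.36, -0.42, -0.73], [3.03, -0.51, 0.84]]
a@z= [[48.04, -55.11, -3.90],[-23.44, 0.28, 3.10],[-44.14, -26.67, -6.37]]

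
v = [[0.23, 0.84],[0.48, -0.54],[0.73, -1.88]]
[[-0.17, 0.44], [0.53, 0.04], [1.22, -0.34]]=v@[[0.67, 0.51],  [-0.39, 0.38]]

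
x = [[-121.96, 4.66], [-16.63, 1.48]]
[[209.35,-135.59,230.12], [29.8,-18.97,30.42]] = x @ [[-1.66, 1.09, -1.93], [1.48, -0.57, -1.13]]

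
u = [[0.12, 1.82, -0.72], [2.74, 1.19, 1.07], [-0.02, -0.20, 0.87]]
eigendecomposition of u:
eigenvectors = [[0.72, -0.56, -0.38], [-0.69, -0.83, 0.21], [-0.05, 0.09, 0.9]]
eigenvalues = [-1.58, 2.93, 0.83]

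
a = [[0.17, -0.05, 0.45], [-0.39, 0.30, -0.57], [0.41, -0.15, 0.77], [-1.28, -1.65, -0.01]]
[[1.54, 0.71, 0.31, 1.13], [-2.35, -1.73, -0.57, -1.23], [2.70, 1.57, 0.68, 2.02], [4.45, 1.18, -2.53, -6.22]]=a@[[-0.67,1.83,1.51,1.92], [-2.20,-2.14,0.36,2.27], [3.43,0.65,0.15,2.04]]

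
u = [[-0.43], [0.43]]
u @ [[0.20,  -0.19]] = [[-0.09,0.08], [0.09,-0.08]]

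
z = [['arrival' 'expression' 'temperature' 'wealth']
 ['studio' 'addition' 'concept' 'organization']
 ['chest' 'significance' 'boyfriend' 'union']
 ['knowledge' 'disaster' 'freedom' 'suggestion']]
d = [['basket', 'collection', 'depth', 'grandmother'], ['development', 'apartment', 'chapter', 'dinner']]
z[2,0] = 'chest'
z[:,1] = ['expression', 'addition', 'significance', 'disaster']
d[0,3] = 'grandmother'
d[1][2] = 'chapter'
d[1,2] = 'chapter'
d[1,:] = ['development', 'apartment', 'chapter', 'dinner']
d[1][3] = 'dinner'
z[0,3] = 'wealth'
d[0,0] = 'basket'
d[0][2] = 'depth'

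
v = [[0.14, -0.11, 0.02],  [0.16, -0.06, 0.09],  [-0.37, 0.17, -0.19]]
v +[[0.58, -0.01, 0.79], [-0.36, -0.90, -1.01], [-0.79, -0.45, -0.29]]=[[0.72, -0.12, 0.81],[-0.2, -0.96, -0.92],[-1.16, -0.28, -0.48]]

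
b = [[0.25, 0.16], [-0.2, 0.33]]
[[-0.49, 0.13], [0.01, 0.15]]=b @ [[-1.43, 0.17], [-0.83, 0.55]]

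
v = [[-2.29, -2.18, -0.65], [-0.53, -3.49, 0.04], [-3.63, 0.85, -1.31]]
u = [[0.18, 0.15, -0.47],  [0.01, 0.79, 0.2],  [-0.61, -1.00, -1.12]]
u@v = [[1.21, -1.32, 0.5],[-1.17, -2.61, -0.24],[5.99, 3.87, 1.82]]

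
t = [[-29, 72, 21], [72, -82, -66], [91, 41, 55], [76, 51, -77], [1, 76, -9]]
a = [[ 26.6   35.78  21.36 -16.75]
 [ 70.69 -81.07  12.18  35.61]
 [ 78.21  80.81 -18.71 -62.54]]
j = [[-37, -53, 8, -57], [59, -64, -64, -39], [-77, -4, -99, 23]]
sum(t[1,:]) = -76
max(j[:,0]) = 59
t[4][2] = -9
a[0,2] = 21.36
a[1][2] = 12.18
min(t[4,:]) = -9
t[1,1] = -82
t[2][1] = 41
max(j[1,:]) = 59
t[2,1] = 41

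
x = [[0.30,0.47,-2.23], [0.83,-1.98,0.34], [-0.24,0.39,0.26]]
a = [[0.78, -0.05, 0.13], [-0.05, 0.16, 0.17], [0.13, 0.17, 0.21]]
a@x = [[0.16, 0.52, -1.72], [0.08, -0.27, 0.21], [0.13, -0.19, -0.18]]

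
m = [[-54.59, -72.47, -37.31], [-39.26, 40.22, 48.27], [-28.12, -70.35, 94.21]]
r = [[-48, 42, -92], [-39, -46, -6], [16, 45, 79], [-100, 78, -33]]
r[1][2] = -6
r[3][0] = -100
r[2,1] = 45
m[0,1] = -72.47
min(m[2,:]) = -70.35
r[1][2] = -6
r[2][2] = 79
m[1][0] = -39.26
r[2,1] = 45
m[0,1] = -72.47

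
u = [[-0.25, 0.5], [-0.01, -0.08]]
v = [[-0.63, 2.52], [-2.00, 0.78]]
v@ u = [[0.13, -0.52], [0.49, -1.06]]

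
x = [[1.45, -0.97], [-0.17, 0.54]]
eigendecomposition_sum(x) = [[1.40, -1.28], [-0.22, 0.20]] + [[0.05, 0.31], [0.05, 0.34]]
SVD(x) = [[-0.97, 0.25], [0.25, 0.97]] @ diag([1.8017240717667733, 0.3430602996794566]) @ [[-0.80, 0.60], [0.6, 0.8]]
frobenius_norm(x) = 1.83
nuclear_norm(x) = 2.14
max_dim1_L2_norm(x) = 1.74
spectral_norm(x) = 1.80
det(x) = 0.62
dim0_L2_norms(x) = [1.46, 1.11]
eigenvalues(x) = [1.6, 0.39]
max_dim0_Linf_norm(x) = 1.45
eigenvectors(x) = [[0.99, 0.67], [-0.16, 0.74]]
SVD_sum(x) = [[1.4,  -1.04], [-0.37,  0.27]] + [[0.05, 0.07], [0.2, 0.27]]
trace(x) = 1.99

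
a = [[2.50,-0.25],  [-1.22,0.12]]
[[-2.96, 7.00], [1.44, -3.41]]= a @ [[-0.77, 2.63], [4.14, -1.69]]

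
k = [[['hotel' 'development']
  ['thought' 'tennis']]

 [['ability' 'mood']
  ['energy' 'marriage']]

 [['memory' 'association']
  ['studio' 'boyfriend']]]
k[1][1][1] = 'marriage'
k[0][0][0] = 'hotel'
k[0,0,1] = 'development'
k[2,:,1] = ['association', 'boyfriend']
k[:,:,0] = [['hotel', 'thought'], ['ability', 'energy'], ['memory', 'studio']]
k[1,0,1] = 'mood'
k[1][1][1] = 'marriage'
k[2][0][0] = 'memory'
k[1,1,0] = 'energy'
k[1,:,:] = [['ability', 'mood'], ['energy', 'marriage']]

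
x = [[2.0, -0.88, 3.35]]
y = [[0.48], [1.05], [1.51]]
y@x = [[0.96,-0.42,1.61],[2.1,-0.92,3.52],[3.02,-1.33,5.06]]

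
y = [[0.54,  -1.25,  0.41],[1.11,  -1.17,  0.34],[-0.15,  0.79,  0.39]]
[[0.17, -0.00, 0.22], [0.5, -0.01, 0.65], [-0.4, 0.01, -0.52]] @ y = [[0.06, -0.04, 0.16], [0.16, -0.1, 0.46], [-0.13, 0.08, -0.36]]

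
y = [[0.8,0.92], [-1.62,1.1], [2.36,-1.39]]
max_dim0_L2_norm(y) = 2.97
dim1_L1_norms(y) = [1.72, 2.72, 3.75]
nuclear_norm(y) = 4.58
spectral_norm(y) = 3.37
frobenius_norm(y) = 3.58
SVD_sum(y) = [[0.19,  -0.11], [-1.69,  0.99], [2.36,  -1.38]] + [[0.61, 1.03],  [0.07, 0.11],  [-0.00, -0.01]]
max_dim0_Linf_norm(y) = 2.36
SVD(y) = [[-0.07,  -0.99], [0.58,  -0.11], [-0.81,  0.0]] @ diag([3.371916938415481, 1.2052701607634575]) @ [[-0.86, 0.51], [-0.51, -0.86]]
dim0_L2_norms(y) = [2.97, 2.0]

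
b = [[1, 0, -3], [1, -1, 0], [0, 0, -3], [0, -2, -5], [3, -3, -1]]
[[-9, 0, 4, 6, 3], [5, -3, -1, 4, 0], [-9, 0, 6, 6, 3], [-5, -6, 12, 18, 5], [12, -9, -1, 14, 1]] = b@[[0, 0, -2, 0, 0], [-5, 3, -1, -4, 0], [3, 0, -2, -2, -1]]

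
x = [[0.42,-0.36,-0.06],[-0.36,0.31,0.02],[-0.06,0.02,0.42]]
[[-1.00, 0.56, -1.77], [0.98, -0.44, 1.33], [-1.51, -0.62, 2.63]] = x@[[-4.85, -0.54, 1.56],[-2.19, -1.94, 5.70],[-4.19, -1.47, 6.21]]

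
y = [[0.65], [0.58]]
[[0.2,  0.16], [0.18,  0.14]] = y@[[0.31, 0.25]]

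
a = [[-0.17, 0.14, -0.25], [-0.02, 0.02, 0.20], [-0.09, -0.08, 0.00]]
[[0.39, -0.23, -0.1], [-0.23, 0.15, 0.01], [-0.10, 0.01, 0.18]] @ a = [[-0.05, 0.06, -0.14], [0.04, -0.03, 0.09], [0.00, -0.03, 0.03]]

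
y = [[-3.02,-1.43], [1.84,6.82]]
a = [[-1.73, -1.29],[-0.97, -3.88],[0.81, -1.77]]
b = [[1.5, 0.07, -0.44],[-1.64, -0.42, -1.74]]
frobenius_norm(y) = 7.81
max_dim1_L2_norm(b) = 2.43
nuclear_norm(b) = 3.89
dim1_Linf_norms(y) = [3.02, 6.82]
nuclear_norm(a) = 6.42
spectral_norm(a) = 4.59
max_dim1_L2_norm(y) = 7.06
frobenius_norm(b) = 2.89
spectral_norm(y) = 7.43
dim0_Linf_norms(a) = [1.73, 3.88]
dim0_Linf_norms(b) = [1.64, 0.42, 1.74]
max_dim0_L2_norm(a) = 4.46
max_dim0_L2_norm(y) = 6.97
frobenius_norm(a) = 4.94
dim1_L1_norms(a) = [3.02, 4.85, 2.58]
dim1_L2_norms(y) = [3.34, 7.06]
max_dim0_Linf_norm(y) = 6.82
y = b @ a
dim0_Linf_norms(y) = [3.02, 6.82]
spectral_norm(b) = 2.57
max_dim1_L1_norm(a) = 4.85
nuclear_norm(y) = 9.85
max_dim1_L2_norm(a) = 4.0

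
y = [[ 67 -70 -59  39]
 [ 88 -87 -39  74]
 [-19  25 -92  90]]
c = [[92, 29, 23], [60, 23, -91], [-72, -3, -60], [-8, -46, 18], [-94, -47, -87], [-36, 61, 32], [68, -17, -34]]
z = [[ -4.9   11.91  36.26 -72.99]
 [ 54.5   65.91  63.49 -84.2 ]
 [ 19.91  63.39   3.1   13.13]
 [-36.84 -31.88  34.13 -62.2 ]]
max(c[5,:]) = 61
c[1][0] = 60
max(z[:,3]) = 13.13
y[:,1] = [-70, -87, 25]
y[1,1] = -87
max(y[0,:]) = 67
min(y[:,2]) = -92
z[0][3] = -72.99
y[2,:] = [-19, 25, -92, 90]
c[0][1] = 29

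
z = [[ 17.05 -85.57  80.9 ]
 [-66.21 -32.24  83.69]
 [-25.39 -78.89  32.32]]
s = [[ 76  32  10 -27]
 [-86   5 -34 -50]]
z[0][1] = -85.57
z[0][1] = -85.57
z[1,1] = -32.24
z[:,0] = [17.05, -66.21, -25.39]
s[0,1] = 32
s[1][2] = -34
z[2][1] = -78.89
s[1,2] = -34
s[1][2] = -34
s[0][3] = -27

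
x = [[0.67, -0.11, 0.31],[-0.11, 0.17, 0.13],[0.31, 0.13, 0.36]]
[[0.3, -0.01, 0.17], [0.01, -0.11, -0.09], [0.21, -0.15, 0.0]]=x@[[0.38, 0.19, 0.13], [0.17, -0.16, -0.50], [0.2, -0.51, 0.08]]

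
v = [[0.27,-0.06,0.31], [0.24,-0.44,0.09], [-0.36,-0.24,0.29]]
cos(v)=[[1.03, 0.03, -0.08], [0.04, 0.92, -0.03], [0.13, -0.03, 1.02]]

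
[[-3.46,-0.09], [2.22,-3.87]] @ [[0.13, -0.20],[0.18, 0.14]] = [[-0.47, 0.68], [-0.41, -0.99]]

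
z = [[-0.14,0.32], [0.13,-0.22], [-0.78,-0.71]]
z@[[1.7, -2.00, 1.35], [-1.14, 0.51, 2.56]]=[[-0.6, 0.44, 0.63], [0.47, -0.37, -0.39], [-0.52, 1.20, -2.87]]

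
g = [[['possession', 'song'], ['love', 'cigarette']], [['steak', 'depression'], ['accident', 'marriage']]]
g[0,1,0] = 'love'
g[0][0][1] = 'song'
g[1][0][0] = 'steak'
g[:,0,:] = [['possession', 'song'], ['steak', 'depression']]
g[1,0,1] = 'depression'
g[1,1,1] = 'marriage'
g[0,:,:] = [['possession', 'song'], ['love', 'cigarette']]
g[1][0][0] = 'steak'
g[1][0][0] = 'steak'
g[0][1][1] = 'cigarette'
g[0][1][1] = 'cigarette'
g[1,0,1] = 'depression'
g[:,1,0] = ['love', 'accident']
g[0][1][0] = 'love'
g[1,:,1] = ['depression', 'marriage']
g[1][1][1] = 'marriage'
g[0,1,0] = 'love'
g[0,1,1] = 'cigarette'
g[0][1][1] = 'cigarette'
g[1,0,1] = 'depression'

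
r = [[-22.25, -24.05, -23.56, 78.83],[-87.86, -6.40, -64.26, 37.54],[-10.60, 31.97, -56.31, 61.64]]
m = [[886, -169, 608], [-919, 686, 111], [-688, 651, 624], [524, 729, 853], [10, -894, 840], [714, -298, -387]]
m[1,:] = [-919, 686, 111]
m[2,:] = [-688, 651, 624]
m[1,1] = 686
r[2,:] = [-10.6, 31.97, -56.31, 61.64]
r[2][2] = -56.31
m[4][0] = 10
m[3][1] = 729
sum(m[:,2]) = 2649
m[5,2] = -387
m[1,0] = -919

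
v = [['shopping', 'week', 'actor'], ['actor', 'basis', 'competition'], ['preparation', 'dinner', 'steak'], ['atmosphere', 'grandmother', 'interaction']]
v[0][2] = 'actor'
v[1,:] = ['actor', 'basis', 'competition']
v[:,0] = ['shopping', 'actor', 'preparation', 'atmosphere']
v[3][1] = 'grandmother'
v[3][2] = 'interaction'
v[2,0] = 'preparation'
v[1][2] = 'competition'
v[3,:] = ['atmosphere', 'grandmother', 'interaction']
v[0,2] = 'actor'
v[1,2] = 'competition'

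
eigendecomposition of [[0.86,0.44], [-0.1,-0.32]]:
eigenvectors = [[1.00,  -0.36],[-0.09,  0.93]]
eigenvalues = [0.82, -0.28]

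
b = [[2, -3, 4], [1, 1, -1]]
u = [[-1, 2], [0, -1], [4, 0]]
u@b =[[0, 5, -6], [-1, -1, 1], [8, -12, 16]]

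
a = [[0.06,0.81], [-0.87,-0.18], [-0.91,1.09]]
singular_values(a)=[1.59, 0.97]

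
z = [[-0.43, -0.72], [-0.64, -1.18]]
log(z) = [[(-2.5+3.14j), 1.85-0.00j], [(1.64-0j), (-0.57+3.14j)]]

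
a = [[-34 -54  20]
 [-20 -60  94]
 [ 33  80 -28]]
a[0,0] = -34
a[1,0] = -20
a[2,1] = 80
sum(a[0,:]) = -68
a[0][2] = 20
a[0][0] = -34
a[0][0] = -34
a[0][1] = -54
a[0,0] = -34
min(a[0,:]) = -54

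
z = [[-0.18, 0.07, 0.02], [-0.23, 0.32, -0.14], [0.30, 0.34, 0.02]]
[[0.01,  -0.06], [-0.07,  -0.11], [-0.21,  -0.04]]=z@[[-0.21, 0.2], [-0.42, -0.27], [-0.11, -0.18]]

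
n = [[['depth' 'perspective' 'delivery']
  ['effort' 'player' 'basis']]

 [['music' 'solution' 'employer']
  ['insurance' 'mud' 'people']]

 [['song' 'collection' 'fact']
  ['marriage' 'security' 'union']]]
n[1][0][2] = 'employer'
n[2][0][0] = 'song'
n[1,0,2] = 'employer'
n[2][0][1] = 'collection'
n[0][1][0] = 'effort'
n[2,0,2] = 'fact'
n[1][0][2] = 'employer'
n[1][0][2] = 'employer'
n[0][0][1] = 'perspective'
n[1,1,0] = 'insurance'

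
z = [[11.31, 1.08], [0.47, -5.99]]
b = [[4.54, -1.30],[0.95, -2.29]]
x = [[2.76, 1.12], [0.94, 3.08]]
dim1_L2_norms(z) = [11.36, 6.01]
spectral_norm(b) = 5.01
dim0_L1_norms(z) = [11.78, 7.07]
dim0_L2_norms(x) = [2.92, 3.28]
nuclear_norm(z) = 17.37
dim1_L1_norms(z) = [12.39, 6.46]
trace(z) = 5.32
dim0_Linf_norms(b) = [4.54, 2.29]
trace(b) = 2.25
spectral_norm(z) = 11.36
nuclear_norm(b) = 6.84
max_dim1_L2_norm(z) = 11.36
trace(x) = 5.84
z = b @ x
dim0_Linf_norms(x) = [2.76, 3.08]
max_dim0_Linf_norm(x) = 3.08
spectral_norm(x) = 3.96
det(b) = -9.16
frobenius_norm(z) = 12.85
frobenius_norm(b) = 5.33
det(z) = -68.25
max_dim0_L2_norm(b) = 4.64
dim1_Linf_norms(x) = [2.76, 3.08]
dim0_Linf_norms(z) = [11.31, 5.99]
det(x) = 7.45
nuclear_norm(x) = 5.84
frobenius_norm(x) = 4.39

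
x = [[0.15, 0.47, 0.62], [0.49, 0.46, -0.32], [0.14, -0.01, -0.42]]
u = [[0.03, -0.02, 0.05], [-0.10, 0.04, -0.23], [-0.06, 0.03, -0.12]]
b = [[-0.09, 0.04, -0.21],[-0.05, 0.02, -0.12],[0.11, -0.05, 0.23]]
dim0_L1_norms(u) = [0.19, 0.09, 0.4]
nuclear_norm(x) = 1.66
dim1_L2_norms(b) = [0.23, 0.13, 0.26]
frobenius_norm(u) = 0.30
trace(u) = -0.05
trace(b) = 0.16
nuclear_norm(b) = 0.38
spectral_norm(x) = 0.86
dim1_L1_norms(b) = [0.34, 0.19, 0.39]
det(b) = -0.00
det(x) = 0.00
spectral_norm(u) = 0.29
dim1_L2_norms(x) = [0.79, 0.74, 0.44]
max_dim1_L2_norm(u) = 0.25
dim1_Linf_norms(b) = [0.21, 0.12, 0.23]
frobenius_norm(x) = 1.17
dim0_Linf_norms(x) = [0.49, 0.47, 0.62]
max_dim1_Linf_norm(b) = 0.23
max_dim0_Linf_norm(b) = 0.23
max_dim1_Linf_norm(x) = 0.62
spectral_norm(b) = 0.37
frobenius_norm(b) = 0.37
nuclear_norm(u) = 0.31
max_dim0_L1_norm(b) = 0.56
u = x @ b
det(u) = -0.00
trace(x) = 0.19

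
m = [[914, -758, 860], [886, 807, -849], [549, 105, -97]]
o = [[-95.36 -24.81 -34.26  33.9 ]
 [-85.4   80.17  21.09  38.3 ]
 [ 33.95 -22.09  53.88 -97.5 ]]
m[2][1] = 105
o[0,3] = 33.9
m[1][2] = -849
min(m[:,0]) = 549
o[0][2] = -34.26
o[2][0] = 33.95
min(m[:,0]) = 549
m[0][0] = 914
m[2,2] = -97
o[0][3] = 33.9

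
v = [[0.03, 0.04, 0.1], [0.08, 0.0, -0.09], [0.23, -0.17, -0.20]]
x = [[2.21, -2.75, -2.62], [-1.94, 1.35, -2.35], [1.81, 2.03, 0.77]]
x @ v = [[-0.76,0.53,0.99],[-0.49,0.32,0.15],[0.39,-0.06,-0.16]]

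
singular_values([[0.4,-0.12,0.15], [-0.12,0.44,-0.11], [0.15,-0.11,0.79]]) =[0.89, 0.45, 0.29]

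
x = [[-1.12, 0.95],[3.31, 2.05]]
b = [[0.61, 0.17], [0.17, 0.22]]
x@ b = [[-0.52, 0.02], [2.37, 1.01]]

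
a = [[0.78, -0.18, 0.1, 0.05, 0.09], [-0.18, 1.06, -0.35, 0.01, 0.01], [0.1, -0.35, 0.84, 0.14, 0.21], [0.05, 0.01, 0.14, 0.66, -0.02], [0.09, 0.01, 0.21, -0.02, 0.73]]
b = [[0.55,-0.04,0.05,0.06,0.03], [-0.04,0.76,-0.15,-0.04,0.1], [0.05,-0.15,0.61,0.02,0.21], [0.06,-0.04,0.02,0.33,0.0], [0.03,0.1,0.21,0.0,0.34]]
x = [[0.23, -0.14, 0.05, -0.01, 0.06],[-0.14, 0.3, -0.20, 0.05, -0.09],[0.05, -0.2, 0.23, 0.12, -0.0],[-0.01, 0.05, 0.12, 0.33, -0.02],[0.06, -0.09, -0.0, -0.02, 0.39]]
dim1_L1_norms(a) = [1.2, 1.61, 1.64, 0.88, 1.06]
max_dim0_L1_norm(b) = 1.09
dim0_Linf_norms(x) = [0.23, 0.3, 0.23, 0.33, 0.39]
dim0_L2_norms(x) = [0.28, 0.4, 0.33, 0.36, 0.41]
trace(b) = 2.59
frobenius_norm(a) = 1.97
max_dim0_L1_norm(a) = 1.64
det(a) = 0.24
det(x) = 0.00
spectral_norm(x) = 0.58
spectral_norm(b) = 0.87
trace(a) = 4.07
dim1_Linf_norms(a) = [0.78, 1.06, 0.84, 0.66, 0.73]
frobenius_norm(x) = 0.80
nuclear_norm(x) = 1.48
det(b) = 0.02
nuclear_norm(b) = 2.59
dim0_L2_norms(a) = [0.81, 1.13, 0.95, 0.68, 0.77]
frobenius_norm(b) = 1.28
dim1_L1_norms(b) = [0.73, 1.09, 1.04, 0.45, 0.68]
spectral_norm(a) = 1.42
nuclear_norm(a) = 4.07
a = x + b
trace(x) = 1.48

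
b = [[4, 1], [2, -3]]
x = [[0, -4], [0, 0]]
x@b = [[-8, 12], [0, 0]]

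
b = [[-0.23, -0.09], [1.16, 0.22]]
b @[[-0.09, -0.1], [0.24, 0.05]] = [[-0.0, 0.02],  [-0.05, -0.1]]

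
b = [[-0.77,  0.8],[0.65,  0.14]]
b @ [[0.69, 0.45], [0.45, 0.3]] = [[-0.17, -0.11], [0.51, 0.33]]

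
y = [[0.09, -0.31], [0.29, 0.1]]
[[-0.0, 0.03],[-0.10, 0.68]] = y @[[-0.33, 2.15],  [-0.08, 0.53]]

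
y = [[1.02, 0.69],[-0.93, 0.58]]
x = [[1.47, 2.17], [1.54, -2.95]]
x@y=[[-0.52, 2.27], [4.31, -0.65]]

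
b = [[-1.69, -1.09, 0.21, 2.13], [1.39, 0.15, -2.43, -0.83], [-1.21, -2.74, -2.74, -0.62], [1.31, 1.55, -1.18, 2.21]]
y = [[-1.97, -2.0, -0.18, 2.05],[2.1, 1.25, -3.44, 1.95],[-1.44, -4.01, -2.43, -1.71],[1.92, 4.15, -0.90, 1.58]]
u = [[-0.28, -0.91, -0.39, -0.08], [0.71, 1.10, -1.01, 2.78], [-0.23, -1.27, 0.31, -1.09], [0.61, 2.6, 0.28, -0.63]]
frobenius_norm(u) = 4.70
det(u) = -0.89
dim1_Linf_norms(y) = [2.05, 3.44, 4.01, 4.15]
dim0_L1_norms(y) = [7.43, 11.41, 6.95, 7.29]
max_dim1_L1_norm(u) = 5.6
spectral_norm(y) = 7.38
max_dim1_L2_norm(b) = 4.11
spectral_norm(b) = 4.48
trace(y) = -1.57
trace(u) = 0.50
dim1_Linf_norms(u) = [0.91, 2.78, 1.27, 2.6]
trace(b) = -2.07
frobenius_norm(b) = 6.67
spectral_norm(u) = 3.77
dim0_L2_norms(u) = [1.0, 3.23, 1.16, 3.05]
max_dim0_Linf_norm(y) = 4.15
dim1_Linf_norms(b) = [2.13, 2.43, 2.74, 2.21]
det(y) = -69.11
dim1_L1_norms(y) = [6.2, 8.74, 9.59, 8.55]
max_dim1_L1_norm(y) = 9.59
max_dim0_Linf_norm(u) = 2.78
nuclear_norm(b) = 11.43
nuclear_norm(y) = 15.63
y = b + u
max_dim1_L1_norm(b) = 7.31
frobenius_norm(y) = 9.22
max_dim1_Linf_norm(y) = 4.15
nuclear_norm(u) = 7.14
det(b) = -0.02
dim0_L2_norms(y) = [3.75, 6.23, 4.31, 3.66]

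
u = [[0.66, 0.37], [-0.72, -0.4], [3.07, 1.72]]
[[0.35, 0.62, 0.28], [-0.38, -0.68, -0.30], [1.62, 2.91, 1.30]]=u @ [[0.31,1.21,0.1], [0.39,-0.47,0.58]]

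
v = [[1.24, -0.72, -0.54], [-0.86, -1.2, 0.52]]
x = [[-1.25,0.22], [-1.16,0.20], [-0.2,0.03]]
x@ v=[[-1.74, 0.64, 0.79],[-1.61, 0.6, 0.73],[-0.27, 0.11, 0.12]]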